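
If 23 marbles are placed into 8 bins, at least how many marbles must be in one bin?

By the pigeonhole principle: ceiling(23/8).

Final answer: 3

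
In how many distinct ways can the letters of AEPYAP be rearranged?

Letters (A:2, E:1, P:2, Y:1). Total letters: 6.
Permutations = 6!/(2! x 2!).

Final answer: 180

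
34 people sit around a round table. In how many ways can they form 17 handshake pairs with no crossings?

This is counted by the nth Catalan number C_n. Here n = 34/2 = 17.
C_n = C(2n,n) - C(2n,n+1), so C_{17} = C(34,17) - C(34,18) = 2333606220 - 2203961430.

Final answer: C_{17} = 129644790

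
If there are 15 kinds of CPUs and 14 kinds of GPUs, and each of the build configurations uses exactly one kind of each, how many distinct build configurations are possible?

By the multiplication principle: 15 x 14.

Final answer: 210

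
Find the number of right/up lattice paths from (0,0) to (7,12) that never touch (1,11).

Total paths to (7,12): C(19,12) = 50388.
Paths through (1,11): C(12,11) x C(7,1) = 84.
Avoiding (1,11): 50388 - 84.

Final answer: 50304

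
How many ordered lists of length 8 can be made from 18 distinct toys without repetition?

P(18,8) = 18!/(18-8)! = 18!/10!.

Final answer: P(18,8) = 1764322560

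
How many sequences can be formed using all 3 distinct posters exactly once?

The number of ways to arrange 3 distinct objects is 3!.

Final answer: 3! = 6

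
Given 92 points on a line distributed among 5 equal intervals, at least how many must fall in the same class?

By pigeonhole with 92 objects and 5 categories: ceiling(92/5).

Final answer: 19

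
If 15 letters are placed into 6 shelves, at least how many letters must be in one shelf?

By the pigeonhole principle: ceiling(15/6).

Final answer: 3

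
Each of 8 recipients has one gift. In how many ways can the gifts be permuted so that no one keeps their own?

D(n) = (n-1)(D(n-1) + D(n-2)), D(0)=1, D(1)=0.
D(2) = 1 x (0 + 1) = 1
D(3) = 2 x (1 + 0) = 2
D(4) = 3 x (2 + 1) = 9
D(5) = 4 x (9 + 2) = 44
D(6) = 5 x (44 + 9) = 265
D(7) = 6 x (265 + 44) = 1854
D(8) = 7 x (D(7) + D(6)) = 7 x (1854 + 265)

Final answer: D(8) = 14833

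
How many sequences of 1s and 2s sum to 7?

Let f(n) count the ways. The last step is size 1 or 2, so f(n) = f(n-1) + f(n-2) with f(1)=1, f(2)=2.
Computing successive values: f(1)=1, f(2)=2, f(3)=3, f(4)=5, f(5)=8, f(6)=13, f(7)=21.

Final answer: 21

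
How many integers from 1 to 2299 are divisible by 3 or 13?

Multiples of 3: 766. Multiples of 13: 176. Of both (lcm=39): 58.
By inclusion-exclusion: 766 + 176 - 58.

Final answer: 884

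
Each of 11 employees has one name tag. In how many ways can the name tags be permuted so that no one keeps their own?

Derangements satisfy D(n) = (n-1)(D(n-1) + D(n-2)), starting from D(0)=1, D(1)=0.
D(2) = 1 x (0 + 1) = 1
D(3) = 2 x (1 + 0) = 2
D(4) = 3 x (2 + 1) = 9
D(5) = 4 x (9 + 2) = 44
D(6) = 5 x (44 + 9) = 265
D(7) = 6 x (265 + 44) = 1854
D(8) = 7 x (1854 + 265) = 14833
D(9) = 8 x (14833 + 1854) = 133496
D(10) = 9 x (133496 + 14833) = 1334961
D(11) = 10 x (D(10) + D(9)) = 10 x (1334961 + 133496)

Final answer: D(11) = 14684570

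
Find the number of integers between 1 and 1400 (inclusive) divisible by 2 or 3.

Multiples of 2: 700. Multiples of 3: 466. Of both (lcm=6): 233.
By inclusion-exclusion: 700 + 466 - 233.

Final answer: 933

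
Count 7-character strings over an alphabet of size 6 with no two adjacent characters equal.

First character: 6 choices. Each subsequent: 5 choices (must differ from the previous one).
Total: 6 x 5^6.

Final answer: 6 x 5^{6} = 93750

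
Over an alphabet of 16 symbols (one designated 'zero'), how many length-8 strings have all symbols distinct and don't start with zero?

The leading digit has 15 choices (anything but zero); the next has 15 (anything but the first), then 14, and so on, one fewer each time.
Total: 15 x 15 x 14 x 13 x 12 x 11 x 10 x 9.

Final answer: 486486000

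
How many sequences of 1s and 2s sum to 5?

Let f(n) be the number of climbs. Removing the last move (1 or 2 steps) gives f(n) = f(n-1) + f(n-2); base cases f(1)=1, f(2)=2.
Iterating the recurrence: f(1)=1, f(2)=2, f(3)=3, f(4)=5, f(5)=8.

Final answer: 8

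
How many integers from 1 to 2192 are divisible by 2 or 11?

Multiples of 2: 1096. Multiples of 11: 199. Of both (lcm=22): 99.
By inclusion-exclusion: 1096 + 199 - 99.

Final answer: 1196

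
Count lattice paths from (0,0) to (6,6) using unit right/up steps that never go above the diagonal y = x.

Total monotonic paths to (6,6): C(12,6) = 924.
Reflecting each bad path at its first crossing gives a bijection with paths to (5,7): C(12,7) = 792.
Valid Dyck paths: 924 - 792.
(This is the Catalan number C_{6}.)

Final answer: C_{6} = 132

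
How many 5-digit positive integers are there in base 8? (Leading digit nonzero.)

These are the integers in [8^4, 8^5), so the count is 8^5 - 8^4 = 7 x 8^4.

Final answer: 28672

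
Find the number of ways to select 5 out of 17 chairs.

C(17,5) = 17!/(5! x 12!).

Final answer: \binom{17}{5} = 6188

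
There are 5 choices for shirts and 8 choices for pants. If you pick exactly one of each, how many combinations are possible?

By the multiplication principle: 5 x 8.

Final answer: 40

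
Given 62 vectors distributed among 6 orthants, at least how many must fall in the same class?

By pigeonhole with 62 objects and 6 categories: ceiling(62/6).

Final answer: 11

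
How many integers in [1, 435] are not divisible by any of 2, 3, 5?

|div by 2|=217, |div by 3|=145, |div by 5|=87.
|div by 2&3|=72, |div by 2&5|=43, |div by 3&5|=29, |div by all|=14.
By inclusion-exclusion, divisible by at least one: 217+145+87-72-43-29+14 = 319.
Not divisible by any: 435 - 319.

Final answer: 116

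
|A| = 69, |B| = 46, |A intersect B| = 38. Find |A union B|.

|A union B| = |A| + |B| - |A intersect B| = 69 + 46 - 38.

Final answer: 77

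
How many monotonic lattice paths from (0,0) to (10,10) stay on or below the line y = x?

Total monotonic paths to (10,10): C(20,10) = 184756.
A path is bad iff it touches y = x + 1; reflecting its initial segment maps bad paths bijectively onto all paths to (9,11), of which there are C(20,11) = 167960.
Valid Dyck paths: 184756 - 167960.
(This is the Catalan number C_{10}.)

Final answer: C_{10} = 16796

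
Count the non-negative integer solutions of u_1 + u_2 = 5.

Stars and bars with 5 stars and 1 bars:
C(5+2-1, 2-1) = C(6,1).

Final answer: C(6,1) = 6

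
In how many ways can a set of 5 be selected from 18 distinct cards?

C(18,5) = 18!/(5! x (18-5)!).

Final answer: C(18,5) = 8568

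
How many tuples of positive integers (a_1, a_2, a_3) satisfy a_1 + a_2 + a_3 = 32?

Substitute a'_i = a_i - 1 (so a'_i >= 0). Then sum a'_i = 32 - 3 = 29.
Stars and bars: C(29+3-1, 3-1) = C(31,2).

Final answer: C(31,2) = 465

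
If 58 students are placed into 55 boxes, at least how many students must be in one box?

By the pigeonhole principle: ceiling(58/55).

Final answer: 2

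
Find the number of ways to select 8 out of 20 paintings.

C(20,8) = 20!/(8! x (20-8)!).

Final answer: C(20,8) = 125970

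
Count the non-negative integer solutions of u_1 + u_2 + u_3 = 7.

Stars and bars with 7 stars and 2 bars:
C(7+3-1, 3-1) = C(9,2).

Final answer: C(9,2) = 36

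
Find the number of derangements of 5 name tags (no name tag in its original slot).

Use the recurrence D(n) = (n-1)(D(n-1) + D(n-2)) with D(0)=1, D(1)=0.
D(2) = 1 x (0 + 1) = 1
D(3) = 2 x (1 + 0) = 2
D(4) = 3 x (2 + 1) = 9
D(5) = 4 x (D(4) + D(3)) = 4 x (9 + 2)

Final answer: D(5) = 44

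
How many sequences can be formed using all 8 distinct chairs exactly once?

The number of ways to arrange 8 distinct objects is 8!.

Final answer: 8! = 40320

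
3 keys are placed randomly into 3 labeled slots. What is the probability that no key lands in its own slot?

Derangements satisfy D(n) = (n-1)(D(n-1) + D(n-2)), starting from D(0)=1, D(1)=0.
Building up: D(2)=1, D(3)=2.
Total arrangements: 3! = 6.
Probability = D(3)/3! = 1/3.

Final answer: D(3)/3! = 2/6 = 0.333333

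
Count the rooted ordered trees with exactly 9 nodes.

This is counted by the nth Catalan number C_n. Here n = 9 - 1 = 8.
C_n = C(2n,n)/(n+1), so C_{8} = C(16,8)/9 = 12870/9.

Final answer: C_{8} = 1430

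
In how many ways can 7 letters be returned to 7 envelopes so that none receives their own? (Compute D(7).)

Use the recurrence D(n) = (n-1)(D(n-1) + D(n-2)) with D(0)=1, D(1)=0.
D(2) = 1 x (0 + 1) = 1
D(3) = 2 x (1 + 0) = 2
D(4) = 3 x (2 + 1) = 9
D(5) = 4 x (9 + 2) = 44
D(6) = 5 x (44 + 9) = 265
D(7) = 6 x (D(6) + D(5)) = 6 x (265 + 44)

Final answer: D(7) = 1854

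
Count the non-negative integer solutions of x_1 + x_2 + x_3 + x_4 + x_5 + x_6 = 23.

Stars and bars with 23 stars and 5 bars:
C(23+6-1, 6-1) = C(28,5).

Final answer: C(28,5) = 98280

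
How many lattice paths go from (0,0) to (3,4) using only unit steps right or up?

Each path has 3 right steps and 4 up steps in some order (7 steps total).
Choose which 4 of the 7 steps are up: C(7,4).

Final answer: C(7,4) = 35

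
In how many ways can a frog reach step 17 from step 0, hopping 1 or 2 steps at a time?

Let f(n) be the number of climbs. Removing the last move (1 or 2 steps) gives f(n) = f(n-1) + f(n-2); base cases f(1)=1, f(2)=2.
Computing successive values: f(1)=1, f(2)=2, f(3)=3, f(4)=5, f(5)=8, f(6)=13, f(7)=21, f(8)=34, f(9)=55, f(10)=89, f(11)=144, f(12)=233, f(13)=377, f(14)=610, f(15)=987, f(16)=1597, f(17)=2584.

Final answer: 2584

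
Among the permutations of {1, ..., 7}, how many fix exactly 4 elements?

Choose which 4 elements are fixed: C(7,4) = 35.
Derange the remaining 3 using D(j) = (j-1)(D(j-1) + D(j-2)), D(0)=1, D(1)=0: D(2)=1, D(3)=2.
Total: 35 x 2.

Final answer: C(7,4) D(3) = 70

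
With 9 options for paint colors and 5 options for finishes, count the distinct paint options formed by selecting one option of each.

By the multiplication principle: 9 x 5.

Final answer: 45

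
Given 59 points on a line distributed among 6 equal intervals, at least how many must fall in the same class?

By pigeonhole with 59 objects and 6 categories: ceiling(59/6).

Final answer: 10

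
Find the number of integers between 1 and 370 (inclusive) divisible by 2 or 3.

Multiples of 2: 185. Multiples of 3: 123. Of both (lcm=6): 61.
By inclusion-exclusion: 185 + 123 - 61.

Final answer: 247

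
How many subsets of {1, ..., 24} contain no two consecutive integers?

Let a(n) count such subsets of {1, ..., n}. Either n is excluded (a(n-1) ways) or n is included, forcing n-1 out (a(n-2) ways), so a(n) = a(n-1) + a(n-2) with a(1)=2, a(2)=3.
Computing successive values: a(1)=2, a(2)=3, a(3)=5, a(4)=8, a(5)=13, a(6)=21, a(7)=34, a(8)=55, a(9)=89, a(10)=144, a(11)=233, a(12)=377, a(13)=610, a(14)=987, a(15)=1597, a(16)=2584, a(17)=4181, a(18)=6765, a(19)=10946, a(20)=17711, a(21)=28657, a(22)=46368, a(23)=75025, a(24)=121393.

Final answer: 121393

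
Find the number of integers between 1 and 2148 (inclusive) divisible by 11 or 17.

Multiples of 11: 195. Multiples of 17: 126. Of both (lcm=187): 11.
By inclusion-exclusion: 195 + 126 - 11.

Final answer: 310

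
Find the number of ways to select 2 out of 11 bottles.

C(11,2) = 11!/(2! x (11-2)!).

Final answer: C(11,2) = 55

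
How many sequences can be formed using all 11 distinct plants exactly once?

The number of ways to arrange 11 distinct objects is 11!.

Final answer: 11! = 39916800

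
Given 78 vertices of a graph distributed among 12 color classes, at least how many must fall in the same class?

By pigeonhole with 78 objects and 12 categories: ceiling(78/12).

Final answer: 7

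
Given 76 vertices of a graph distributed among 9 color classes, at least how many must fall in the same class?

By pigeonhole with 76 objects and 9 categories: ceiling(76/9).

Final answer: 9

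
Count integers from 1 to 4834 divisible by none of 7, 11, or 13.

|div by 7|=690, |div by 11|=439, |div by 13|=371.
|div by 7&11|=62, |div by 7&13|=53, |div by 11&13|=33, |div by all|=4.
By inclusion-exclusion, divisible by at least one: 690+439+371-62-53-33+4 = 1356.
Not divisible by any: 4834 - 1356.

Final answer: 3478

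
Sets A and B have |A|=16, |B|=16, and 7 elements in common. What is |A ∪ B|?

|A union B| = |A| + |B| - |A intersect B| = 16 + 16 - 7.

Final answer: 25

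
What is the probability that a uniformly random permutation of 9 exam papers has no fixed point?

Derangements satisfy D(n) = (n-1)(D(n-1) + D(n-2)), starting from D(0)=1, D(1)=0.
Building up: D(2)=1, D(3)=2, D(4)=9, D(5)=44, D(6)=265, D(7)=1854, D(8)=14833, D(9)=133496.
Total arrangements: 9! = 362880.
Probability = D(9)/9! = 16687/45360.

Final answer: D(9)/9! = 133496/362880 = 0.367879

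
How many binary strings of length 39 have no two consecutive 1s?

A valid string ends in 0 (append to any length-(n-1) valid string) or in 01 (append to any length-(n-2) valid string), so a(n) = a(n-1) + a(n-2) with a(1)=2, a(2)=3.
Computing successive values: a(1)=2, a(2)=3, a(3)=5, a(4)=8, a(5)=13, a(6)=21, a(7)=34, a(8)=55, a(9)=89, a(10)=144, a(11)=233, a(12)=377, a(13)=610, a(14)=987, a(15)=1597, a(16)=2584, a(17)=4181, a(18)=6765, a(19)=10946, a(20)=17711, a(21)=28657, a(22)=46368, a(23)=75025, a(24)=121393, a(25)=196418, a(26)=317811, a(27)=514229, a(28)=832040, a(29)=1346269, a(30)=2178309, a(31)=3524578, a(32)=5702887, a(33)=9227465, a(34)=14930352, a(35)=24157817, a(36)=39088169, a(37)=63245986, a(38)=102334155, a(39)=165580141.

Final answer: 165580141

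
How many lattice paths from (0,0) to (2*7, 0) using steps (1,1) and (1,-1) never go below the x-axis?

Total monotonic paths to (7,7): C(14,7) = 3432.
Reflecting each bad path at its first crossing gives a bijection with paths to (6,8): C(14,8) = 3003.
Valid Dyck paths: 3432 - 3003.
(Check: C(14,7) - C(14,8) = C(14,7)/8, the Catalan number C_{7}.)

Final answer: C_{7} = 429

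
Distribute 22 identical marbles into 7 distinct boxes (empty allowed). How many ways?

Stars and bars: C(n+k-1, k-1) = C(28,6).

Final answer: C(28,6) = 376740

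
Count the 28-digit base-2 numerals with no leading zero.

These are the integers in [2^27, 2^28), so the count is 2^28 - 2^27 = 1 x 2^27.

Final answer: 134217728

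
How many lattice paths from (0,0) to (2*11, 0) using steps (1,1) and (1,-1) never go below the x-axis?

Total monotonic paths to (11,11): C(22,11) = 705432.
Reflecting each bad path at its first crossing gives a bijection with paths to (10,12): C(22,12) = 646646.
Valid Dyck paths: 705432 - 646646.
(These counts are the Catalan numbers.)

Final answer: C_{11} = 58786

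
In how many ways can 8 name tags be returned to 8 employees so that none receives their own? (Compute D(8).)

Derangements satisfy D(n) = (n-1)(D(n-1) + D(n-2)), starting from D(0)=1, D(1)=0.
D(2) = 1 x (0 + 1) = 1
D(3) = 2 x (1 + 0) = 2
D(4) = 3 x (2 + 1) = 9
D(5) = 4 x (9 + 2) = 44
D(6) = 5 x (44 + 9) = 265
D(7) = 6 x (265 + 44) = 1854
D(8) = 7 x (D(7) + D(6)) = 7 x (1854 + 265)

Final answer: D(8) = 14833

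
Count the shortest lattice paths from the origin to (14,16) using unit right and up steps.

Each path has 14 right steps and 16 up steps in some order (30 steps total).
Choose which 16 of the 30 steps are up: C(30,16).

Final answer: C(30,16) = 145422675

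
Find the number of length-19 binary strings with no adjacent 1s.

Classify by the final bit: ...0 gives a(n-1) strings, ...01 gives a(n-2) strings. Thus a(n) = a(n-1) + a(n-2) with a(1)=2, a(2)=3.
Building up term by term: a(1)=2, a(2)=3, a(3)=5, a(4)=8, a(5)=13, a(6)=21, a(7)=34, a(8)=55, a(9)=89, a(10)=144, a(11)=233, a(12)=377, a(13)=610, a(14)=987, a(15)=1597, a(16)=2584, a(17)=4181, a(18)=6765, a(19)=10946.

Final answer: 10946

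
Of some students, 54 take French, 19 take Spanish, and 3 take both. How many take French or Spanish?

|A union B| = |A| + |B| - |A intersect B| = 54 + 19 - 3.

Final answer: 70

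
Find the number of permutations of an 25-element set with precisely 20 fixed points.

Choose which 20 elements are fixed: C(25,20) = 53130.
Derange the remaining 5 using D(j) = (j-1)(D(j-1) + D(j-2)), D(0)=1, D(1)=0: D(2)=1, D(3)=2, D(4)=9, D(5)=44.
Total: 53130 x 44.

Final answer: C(25,20) D(5) = 2337720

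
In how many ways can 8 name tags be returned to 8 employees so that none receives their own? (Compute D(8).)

D(n) = (n-1)(D(n-1) + D(n-2)), D(0)=1, D(1)=0.
D(2) = 1 x (0 + 1) = 1
D(3) = 2 x (1 + 0) = 2
D(4) = 3 x (2 + 1) = 9
D(5) = 4 x (9 + 2) = 44
D(6) = 5 x (44 + 9) = 265
D(7) = 6 x (265 + 44) = 1854
D(8) = 7 x (D(7) + D(6)) = 7 x (1854 + 265)

Final answer: D(8) = 14833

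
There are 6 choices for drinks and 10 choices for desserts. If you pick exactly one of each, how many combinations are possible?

By the multiplication principle: 6 x 10.

Final answer: 60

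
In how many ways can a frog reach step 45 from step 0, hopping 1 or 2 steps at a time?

Let f(n) count the ways. The last step is size 1 or 2, so f(n) = f(n-1) + f(n-2) with f(1)=1, f(2)=2.
Building up term by term: f(1)=1, f(2)=2, f(3)=3, f(4)=5, f(5)=8, f(6)=13, f(7)=21, f(8)=34, f(9)=55, f(10)=89, f(11)=144, f(12)=233, f(13)=377, f(14)=610, f(15)=987, f(16)=1597, f(17)=2584, f(18)=4181, f(19)=6765, f(20)=10946, f(21)=17711, f(22)=28657, f(23)=46368, f(24)=75025, f(25)=121393, f(26)=196418, f(27)=317811, f(28)=514229, f(29)=832040, f(30)=1346269, f(31)=2178309, f(32)=3524578, f(33)=5702887, f(34)=9227465, f(35)=14930352, f(36)=24157817, f(37)=39088169, f(38)=63245986, f(39)=102334155, f(40)=165580141, f(41)=267914296, f(42)=433494437, f(43)=701408733, f(44)=1134903170, f(45)=1836311903.

Final answer: 1836311903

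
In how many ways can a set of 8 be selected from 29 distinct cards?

C(29,8) = 29!/(8! x 21!).

Final answer: \binom{29}{8} = 4292145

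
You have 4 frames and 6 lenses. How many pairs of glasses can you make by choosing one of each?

By the multiplication principle: 4 x 6.

Final answer: 24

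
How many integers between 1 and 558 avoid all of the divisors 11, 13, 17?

|div by 11|=50, |div by 13|=42, |div by 17|=32.
|div by 11&13|=3, |div by 11&17|=2, |div by 13&17|=2, |div by all|=0.
By inclusion-exclusion, divisible by at least one: 50+42+32-3-2-2+0 = 117.
Not divisible by any: 558 - 117.

Final answer: 441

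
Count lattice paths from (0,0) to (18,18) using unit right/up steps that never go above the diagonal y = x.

Total monotonic paths to (18,18): C(36,18) = 9075135300.
By the reflection principle, paths that go above the diagonal number C(36,19) = 8597496600.
Valid Dyck paths: 9075135300 - 8597496600.
(Check: C(36,18) - C(36,19) = C(36,18)/19, the Catalan number C_{18}.)

Final answer: C_{18} = 477638700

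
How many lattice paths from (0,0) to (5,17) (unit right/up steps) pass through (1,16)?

Paths (0,0)->(1,16): C(17,16) = 17.
Paths (1,16)->(5,17): C(5,1) = 5.
By multiplication principle: 17 x 5.

Final answer: 85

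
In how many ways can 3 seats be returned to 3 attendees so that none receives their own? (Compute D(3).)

D(n) = (n-1)(D(n-1) + D(n-2)), D(0)=1, D(1)=0.
D(2) = 1 x (0 + 1) = 1
D(3) = 2 x (D(2) + D(1)) = 2 x (1 + 0)

Final answer: D(3) = 2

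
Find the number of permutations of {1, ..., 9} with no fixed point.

Use the recurrence D(n) = (n-1)(D(n-1) + D(n-2)) with D(0)=1, D(1)=0.
Building up: D(2)=1, D(3)=2, D(4)=9, D(5)=44, D(6)=265, D(7)=1854, D(8)=14833.
D(9) = 8 x (D(8) + D(7)) = 8 x (14833 + 1854).

Final answer: D(9) = 133496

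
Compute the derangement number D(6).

D(n) = (n-1)(D(n-1) + D(n-2)), D(0)=1, D(1)=0.
Building up: D(2)=1, D(3)=2, D(4)=9, D(5)=44.
D(6) = 5 x (D(5) + D(4)) = 5 x (44 + 9).

Final answer: D(6) = 265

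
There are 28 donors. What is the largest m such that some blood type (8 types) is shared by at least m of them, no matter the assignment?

There are 8 possible values for blood type (8 types). With 28 donors and 8 categories, by pigeonhole: ceiling(28/8).

Final answer: 4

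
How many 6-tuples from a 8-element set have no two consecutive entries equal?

First character: 8 choices. Each subsequent: 7 choices (must differ from the previous one).
Total: 8 x 7^5.

Final answer: 8 x 7^{5} = 134456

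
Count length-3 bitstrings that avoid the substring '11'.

A valid string ends in 0 (append to any length-(n-1) valid string) or in 01 (append to any length-(n-2) valid string), so a(n) = a(n-1) + a(n-2) with a(1)=2, a(2)=3.
Computing successive values: a(1)=2, a(2)=3, a(3)=5.

Final answer: 5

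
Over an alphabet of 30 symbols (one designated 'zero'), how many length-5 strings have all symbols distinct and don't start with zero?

First digit: 29 (nonzero). Second: 29 (not first). Third: 28, etc.
Total: 29 x 29 x 28 x 27 x 26.

Final answer: 16530696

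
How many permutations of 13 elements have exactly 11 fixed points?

Choose which 11 elements are fixed: C(13,11) = 78.
Derange the remaining 2 using D(j) = (j-1)(D(j-1) + D(j-2)), D(0)=1, D(1)=0: D(2)=1.
Total: 78 x 1.

Final answer: C(13,11) D(2) = 78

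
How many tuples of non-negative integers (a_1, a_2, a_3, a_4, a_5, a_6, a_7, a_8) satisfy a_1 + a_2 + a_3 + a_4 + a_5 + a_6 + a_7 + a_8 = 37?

Stars and bars with 37 stars and 7 bars:
C(37+8-1, 8-1) = C(44,7).

Final answer: C(44,7) = 38320568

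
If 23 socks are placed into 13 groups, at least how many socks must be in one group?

By the pigeonhole principle: ceiling(23/13).

Final answer: 2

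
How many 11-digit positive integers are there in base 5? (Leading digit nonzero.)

Leading digit: 4 options (nonzero). Other 10 digit(s): 5 options each.
Total: 4 x 5^10.

Final answer: 39062500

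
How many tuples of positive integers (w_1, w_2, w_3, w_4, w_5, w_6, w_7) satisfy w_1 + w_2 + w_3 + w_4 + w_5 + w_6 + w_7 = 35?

Substitute w'_i = w_i - 1 (so w'_i >= 0). Then sum w'_i = 35 - 7 = 28.
Stars and bars: C(28+7-1, 7-1) = C(34,6).

Final answer: C(34,6) = 1344904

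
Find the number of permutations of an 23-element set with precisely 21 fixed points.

Choose which 21 elements are fixed: C(23,21) = 253.
Derange the remaining 2 using D(j) = (j-1)(D(j-1) + D(j-2)), D(0)=1, D(1)=0: D(2)=1.
Total: 253 x 1.

Final answer: C(23,21) D(2) = 253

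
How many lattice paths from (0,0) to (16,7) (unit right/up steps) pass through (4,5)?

Paths (0,0)->(4,5): C(9,5) = 126.
Paths (4,5)->(16,7): C(14,2) = 91.
By multiplication principle: 126 x 91.

Final answer: 11466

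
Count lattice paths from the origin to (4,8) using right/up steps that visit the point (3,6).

Paths (0,0)->(3,6): C(9,6) = 84.
Paths (3,6)->(4,8): C(3,2) = 3.
By multiplication principle: 84 x 3.

Final answer: 252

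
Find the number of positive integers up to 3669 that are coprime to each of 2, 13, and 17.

|div by 2|=1834, |div by 13|=282, |div by 17|=215.
|div by 2&13|=141, |div by 2&17|=107, |div by 13&17|=16, |div by all|=8.
By inclusion-exclusion, divisible by at least one: 1834+282+215-141-107-16+8 = 2075.
Not divisible by any: 3669 - 2075.

Final answer: 1594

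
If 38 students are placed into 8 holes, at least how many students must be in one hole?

By the pigeonhole principle: ceiling(38/8).

Final answer: 5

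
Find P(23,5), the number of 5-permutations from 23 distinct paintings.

P(23,5) = 23!/(23-5)! = 23!/18!.

Final answer: P(23,5) = 4037880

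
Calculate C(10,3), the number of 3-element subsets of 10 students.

C(10,3) = 10!/(3! x 7!).

Final answer: \binom{10}{3} = 120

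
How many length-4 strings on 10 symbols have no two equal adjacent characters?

Let g(n) count such strings. g(1) = 10, and each valid string of length n-1 extends in 9 ways (any symbol but the last), so g(n) = 9 g(n-1).
Total: g(4) = 10 x 9^3.

Final answer: 10 x 9^{3} = 7290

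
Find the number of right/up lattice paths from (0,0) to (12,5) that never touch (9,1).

Total paths to (12,5): C(17,5) = 6188.
Paths through (9,1): C(10,1) x C(7,4) = 350.
Avoiding (9,1): 6188 - 350.

Final answer: 5838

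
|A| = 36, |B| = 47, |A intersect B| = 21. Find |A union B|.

|A union B| = |A| + |B| - |A intersect B| = 36 + 47 - 21.

Final answer: 62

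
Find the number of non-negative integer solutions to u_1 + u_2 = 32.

Stars and bars with 32 stars and 1 bars:
C(32+2-1, 2-1) = C(33,1).

Final answer: C(33,1) = 33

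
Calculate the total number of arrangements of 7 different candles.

The number of ways to arrange 7 distinct objects is 7!.

Final answer: 7! = 5040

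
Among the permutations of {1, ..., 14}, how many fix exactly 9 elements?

Choose which 9 elements are fixed: C(14,9) = 2002.
Derange the remaining 5 using D(j) = (j-1)(D(j-1) + D(j-2)), D(0)=1, D(1)=0: D(2)=1, D(3)=2, D(4)=9, D(5)=44.
Total: 2002 x 44.

Final answer: C(14,9) D(5) = 88088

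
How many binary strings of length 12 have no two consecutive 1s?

Classify by the final bit: ...0 gives a(n-1) strings, ...01 gives a(n-2) strings. Thus a(n) = a(n-1) + a(n-2) with a(1)=2, a(2)=3.
Computing successive values: a(1)=2, a(2)=3, a(3)=5, a(4)=8, a(5)=13, a(6)=21, a(7)=34, a(8)=55, a(9)=89, a(10)=144, a(11)=233, a(12)=377.

Final answer: 377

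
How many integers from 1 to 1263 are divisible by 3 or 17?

Multiples of 3: 421. Multiples of 17: 74. Of both (lcm=51): 24.
By inclusion-exclusion: 421 + 74 - 24.

Final answer: 471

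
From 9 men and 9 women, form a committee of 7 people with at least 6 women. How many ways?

Sum over valid woman counts:
C(9,6)C(9,1) = 756
C(9,7)C(9,0) = 36
Total: 756 + 36.

Final answer: 792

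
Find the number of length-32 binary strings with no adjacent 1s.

Let a(n) count valid strings. If the last bit is 0 the prefix is any valid string of length n-1; if it is 1 the string must end in 01 with a valid prefix of length n-2. So a(n) = a(n-1) + a(n-2), a(1)=2, a(2)=3.
Computing successive values: a(1)=2, a(2)=3, a(3)=5, a(4)=8, a(5)=13, a(6)=21, a(7)=34, a(8)=55, a(9)=89, a(10)=144, a(11)=233, a(12)=377, a(13)=610, a(14)=987, a(15)=1597, a(16)=2584, a(17)=4181, a(18)=6765, a(19)=10946, a(20)=17711, a(21)=28657, a(22)=46368, a(23)=75025, a(24)=121393, a(25)=196418, a(26)=317811, a(27)=514229, a(28)=832040, a(29)=1346269, a(30)=2178309, a(31)=3524578, a(32)=5702887.

Final answer: 5702887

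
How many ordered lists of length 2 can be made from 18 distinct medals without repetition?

P(18,2) = 18!/(18-2)! = 18!/16!.

Final answer: P(18,2) = 306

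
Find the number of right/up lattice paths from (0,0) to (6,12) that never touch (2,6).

Total paths to (6,12): C(18,12) = 18564.
Paths through (2,6): C(8,6) x C(10,6) = 5880.
Avoiding (2,6): 18564 - 5880.

Final answer: 12684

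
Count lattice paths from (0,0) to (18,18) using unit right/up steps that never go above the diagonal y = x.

Total monotonic paths to (18,18): C(36,18) = 9075135300.
Paths that cross above y=x (reflection bijection): C(36,19) = 8597496600.
Valid Dyck paths: 9075135300 - 8597496600.
(Equivalently, C_{18} = C(36,18)/19 = 9075135300/19.)

Final answer: C_{18} = 477638700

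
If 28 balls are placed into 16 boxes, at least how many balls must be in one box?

By the pigeonhole principle: ceiling(28/16).

Final answer: 2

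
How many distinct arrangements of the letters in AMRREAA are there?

Letters (A:3, E:1, M:1, R:2). Total letters: 7.
Permutations = 7!/(3! x 2!).

Final answer: 420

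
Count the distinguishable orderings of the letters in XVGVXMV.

Letters (G:1, M:1, V:3, X:2). Total letters: 7.
Permutations = 7!/(3! x 2!).

Final answer: 420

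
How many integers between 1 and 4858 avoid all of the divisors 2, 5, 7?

|div by 2|=2429, |div by 5|=971, |div by 7|=694.
|div by 2&5|=485, |div by 2&7|=347, |div by 5&7|=138, |div by all|=69.
By inclusion-exclusion, divisible by at least one: 2429+971+694-485-347-138+69 = 3193.
Not divisible by any: 4858 - 3193.

Final answer: 1665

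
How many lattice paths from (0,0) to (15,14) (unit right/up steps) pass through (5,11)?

Paths (0,0)->(5,11): C(16,11) = 4368.
Paths (5,11)->(15,14): C(13,3) = 286.
By multiplication principle: 4368 x 286.

Final answer: 1249248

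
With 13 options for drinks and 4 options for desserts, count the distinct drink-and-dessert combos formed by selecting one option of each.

By the multiplication principle: 13 x 4.

Final answer: 52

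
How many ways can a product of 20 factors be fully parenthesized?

The structures are counted by the Catalan number C_n. Here n = 20 - 1 = 19.
C_n = C(2n,n)/(n+1), so C_{19} = C(38,19)/20 = 35345263800/20.

Final answer: C_{19} = 1767263190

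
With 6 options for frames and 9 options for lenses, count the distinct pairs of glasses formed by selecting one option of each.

By the multiplication principle: 6 x 9.

Final answer: 54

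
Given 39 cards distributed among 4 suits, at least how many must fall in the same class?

By pigeonhole with 39 objects and 4 categories: ceiling(39/4).

Final answer: 10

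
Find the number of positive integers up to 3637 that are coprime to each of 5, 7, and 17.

|div by 5|=727, |div by 7|=519, |div by 17|=213.
|div by 5&7|=103, |div by 5&17|=42, |div by 7&17|=30, |div by all|=6.
By inclusion-exclusion, divisible by at least one: 727+519+213-103-42-30+6 = 1290.
Not divisible by any: 3637 - 1290.

Final answer: 2347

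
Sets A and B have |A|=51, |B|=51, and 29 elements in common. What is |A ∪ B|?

|A union B| = |A| + |B| - |A intersect B| = 51 + 51 - 29.

Final answer: 73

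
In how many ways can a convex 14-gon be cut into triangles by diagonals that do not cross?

This is counted by the nth Catalan number C_n. Here n = 14 - 2 = 12.
C_n = (2n)!/(n!(n+1)!), so C_{12} = 24!/(12! x 13!) = C(24,12)/13 = 2704156/13.

Final answer: C_{12} = 208012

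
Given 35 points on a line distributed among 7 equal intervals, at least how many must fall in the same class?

By pigeonhole with 35 objects and 7 categories: ceiling(35/7).

Final answer: 5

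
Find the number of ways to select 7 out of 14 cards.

C(14,7) = 14!/(7! x 7!).

Final answer: \binom{14}{7} = 3432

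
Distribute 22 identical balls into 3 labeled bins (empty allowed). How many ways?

Stars and bars: C(n+k-1, k-1) = C(24,2).

Final answer: C(24,2) = 276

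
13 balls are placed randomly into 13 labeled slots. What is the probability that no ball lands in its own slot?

Use the recurrence D(n) = (n-1)(D(n-1) + D(n-2)) with D(0)=1, D(1)=0.
Building up: D(2)=1, D(3)=2, D(4)=9, D(5)=44, D(6)=265, D(7)=1854, D(8)=14833, D(9)=133496, D(10)=1334961, D(11)=14684570, D(12)=176214841, D(13)=2290792932.
Total arrangements: 13! = 6227020800.
Probability = D(13)/13! = 63633137/172972800.

Final answer: D(13)/13! = 2290792932/6227020800 = 0.367879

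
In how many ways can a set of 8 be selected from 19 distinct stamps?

C(19,8) = 19!/(8! x (19-8)!).

Final answer: C(19,8) = 75582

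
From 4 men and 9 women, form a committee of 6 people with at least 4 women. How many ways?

Sum over valid woman counts:
C(9,4)C(4,2) = 756
C(9,5)C(4,1) = 504
C(9,6)C(4,0) = 84
Total: 756 + 504 + 84.

Final answer: 1344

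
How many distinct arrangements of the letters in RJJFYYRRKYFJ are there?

Letters (F:2, J:3, K:1, R:3, Y:3). Total letters: 12.
Permutations = 12!/(3! x 3! x 3! x 2!).

Final answer: 1108800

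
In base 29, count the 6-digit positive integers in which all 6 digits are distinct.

The leading digit has 28 choices (anything but zero); the next has 28 (anything but the first), then 27, and so on, one fewer each time.
Total: 28 x 28 x 27 x 26 x 25 x 24.

Final answer: 330220800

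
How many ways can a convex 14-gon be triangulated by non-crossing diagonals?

This is a standard Catalan-number count: the answer is C_n. Here n = 14 - 2 = 12.
Using C_0 = 1 and C_(k+1) = C_k x 2(2k+1)/(k+2), build up term by term: C_1=1, C_2=2, C_3=5, C_4=14, C_5=42, C_6=132, C_7=429, C_8=1430, C_9=4862, C_10=16796, C_11=58786, C_12=208012.

Final answer: C_{12} = 208012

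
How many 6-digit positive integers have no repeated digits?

First digit: 9 (not 0). Second: 9 (not first). Third: 8, etc.
Total: 9 x 9 x 8 x 7 x 6 x 5.

Final answer: 136080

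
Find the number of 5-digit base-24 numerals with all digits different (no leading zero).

The leading digit has 23 choices (anything but zero); the next has 23 (anything but the first), then 22, and so on, one fewer each time.
Total: 23 x 23 x 22 x 21 x 20.

Final answer: 4887960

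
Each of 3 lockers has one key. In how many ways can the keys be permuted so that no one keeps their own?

D(n) = (n-1)(D(n-1) + D(n-2)), D(0)=1, D(1)=0.
D(2) = 1 x (0 + 1) = 1
D(3) = 2 x (D(2) + D(1)) = 2 x (1 + 0)

Final answer: D(3) = 2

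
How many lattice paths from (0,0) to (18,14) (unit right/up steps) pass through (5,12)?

Paths (0,0)->(5,12): C(17,12) = 6188.
Paths (5,12)->(18,14): C(15,2) = 105.
By multiplication principle: 6188 x 105.

Final answer: 649740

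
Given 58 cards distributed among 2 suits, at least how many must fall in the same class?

By pigeonhole with 58 objects and 2 categories: ceiling(58/2).

Final answer: 29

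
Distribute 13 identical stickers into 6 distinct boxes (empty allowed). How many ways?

Stars and bars: C(n+k-1, k-1) = C(18,5).

Final answer: C(18,5) = 8568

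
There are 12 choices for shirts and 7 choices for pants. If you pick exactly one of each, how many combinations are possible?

By the multiplication principle: 12 x 7.

Final answer: 84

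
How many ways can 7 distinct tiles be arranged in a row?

The number of ways to arrange 7 distinct objects is 7!.

Final answer: 7! = 5040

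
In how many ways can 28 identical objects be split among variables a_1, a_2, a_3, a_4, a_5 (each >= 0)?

Stars and bars with 28 stars and 4 bars:
C(28+5-1, 5-1) = C(32,4).

Final answer: C(32,4) = 35960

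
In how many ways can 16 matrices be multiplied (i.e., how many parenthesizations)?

This is a standard Catalan-number count: the answer is C_n. Here n = 16 - 1 = 15.
C_n = (2n)!/(n!(n+1)!), so C_{15} = 30!/(15! x 16!) = C(30,15)/16 = 155117520/16.

Final answer: C_{15} = 9694845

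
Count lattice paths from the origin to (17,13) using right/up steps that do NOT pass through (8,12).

Total paths to (17,13): C(30,13) = 119759850.
Paths through (8,12): C(20,12) x C(10,1) = 1259700.
Avoiding (8,12): 119759850 - 1259700.

Final answer: 118500150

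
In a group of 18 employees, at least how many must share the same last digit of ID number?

There are 10 possible values for last digit of ID number. With 18 employees and 10 categories, by pigeonhole: ceiling(18/10).

Final answer: 2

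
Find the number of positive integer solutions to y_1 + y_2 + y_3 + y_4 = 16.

Substitute y'_i = y_i - 1 (so y'_i >= 0). Then sum y'_i = 16 - 4 = 12.
Stars and bars: C(12+4-1, 4-1) = C(15,3).

Final answer: C(15,3) = 455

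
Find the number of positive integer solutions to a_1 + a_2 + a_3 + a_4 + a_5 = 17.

Substitute a'_i = a_i - 1 (so a'_i >= 0). Then sum a'_i = 17 - 5 = 12.
Stars and bars: C(12+5-1, 5-1) = C(16,4).

Final answer: C(16,4) = 1820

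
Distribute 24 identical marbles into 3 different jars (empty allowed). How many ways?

Stars and bars: C(n+k-1, k-1) = C(26,2).

Final answer: C(26,2) = 325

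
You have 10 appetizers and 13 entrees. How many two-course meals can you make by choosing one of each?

By the multiplication principle: 10 x 13.

Final answer: 130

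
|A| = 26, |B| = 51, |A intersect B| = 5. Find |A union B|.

|A union B| = |A| + |B| - |A intersect B| = 26 + 51 - 5.

Final answer: 72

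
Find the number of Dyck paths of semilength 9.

Total monotonic paths to (9,9): C(18,9) = 48620.
By the reflection principle, paths that go above the diagonal number C(18,10) = 43758.
Valid Dyck paths: 48620 - 43758.
(Check: C(18,9) - C(18,10) = C(18,9)/10, the Catalan number C_{9}.)

Final answer: C_{9} = 4862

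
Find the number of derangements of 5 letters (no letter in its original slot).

D(n) = (n-1)(D(n-1) + D(n-2)), D(0)=1, D(1)=0.
D(2) = 1 x (0 + 1) = 1
D(3) = 2 x (1 + 0) = 2
D(4) = 3 x (2 + 1) = 9
D(5) = 4 x (D(4) + D(3)) = 4 x (9 + 2)

Final answer: D(5) = 44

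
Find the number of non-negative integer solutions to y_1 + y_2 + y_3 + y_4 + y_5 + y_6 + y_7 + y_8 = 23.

Stars and bars with 23 stars and 7 bars:
C(23+8-1, 8-1) = C(30,7).

Final answer: C(30,7) = 2035800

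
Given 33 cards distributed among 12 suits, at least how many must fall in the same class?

By pigeonhole with 33 objects and 12 categories: ceiling(33/12).

Final answer: 3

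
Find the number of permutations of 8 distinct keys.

The number of ways to arrange 8 distinct objects is 8!.

Final answer: 8! = 40320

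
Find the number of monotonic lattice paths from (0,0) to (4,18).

Each path has 4 right steps and 18 up steps in some order (22 steps total).
Choose which 18 of the 22 steps are up: C(22,18).

Final answer: C(22,18) = 7315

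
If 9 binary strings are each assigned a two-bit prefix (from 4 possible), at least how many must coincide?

There are 4 possible values for two-bit prefix. With 9 binary strings and 4 categories, by pigeonhole: ceiling(9/4).

Final answer: 3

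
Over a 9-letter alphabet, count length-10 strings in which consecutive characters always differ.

First character: 9 choices. Each subsequent: 8 choices (must differ from the previous one).
Total: 9 x 8^9.

Final answer: 9 x 8^{9} = 1207959552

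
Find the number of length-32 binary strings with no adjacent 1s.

A valid string ends in 0 (append to any length-(n-1) valid string) or in 01 (append to any length-(n-2) valid string), so a(n) = a(n-1) + a(n-2) with a(1)=2, a(2)=3.
Building up term by term: a(1)=2, a(2)=3, a(3)=5, a(4)=8, a(5)=13, a(6)=21, a(7)=34, a(8)=55, a(9)=89, a(10)=144, a(11)=233, a(12)=377, a(13)=610, a(14)=987, a(15)=1597, a(16)=2584, a(17)=4181, a(18)=6765, a(19)=10946, a(20)=17711, a(21)=28657, a(22)=46368, a(23)=75025, a(24)=121393, a(25)=196418, a(26)=317811, a(27)=514229, a(28)=832040, a(29)=1346269, a(30)=2178309, a(31)=3524578, a(32)=5702887.

Final answer: 5702887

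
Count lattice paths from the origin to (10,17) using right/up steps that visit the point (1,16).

Paths (0,0)->(1,16): C(17,16) = 17.
Paths (1,16)->(10,17): C(10,1) = 10.
By multiplication principle: 17 x 10.

Final answer: 170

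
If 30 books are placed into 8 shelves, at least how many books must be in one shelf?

By the pigeonhole principle: ceiling(30/8).

Final answer: 4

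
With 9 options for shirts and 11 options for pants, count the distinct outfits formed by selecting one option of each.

By the multiplication principle: 9 x 11.

Final answer: 99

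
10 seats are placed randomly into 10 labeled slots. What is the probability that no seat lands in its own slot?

D(n) = (n-1)(D(n-1) + D(n-2)), D(0)=1, D(1)=0.
Building up: D(2)=1, D(3)=2, D(4)=9, D(5)=44, D(6)=265, D(7)=1854, D(8)=14833, D(9)=133496, D(10)=1334961.
Total arrangements: 10! = 3628800.
Probability = D(10)/10! = 16481/44800.

Final answer: D(10)/10! = 1334961/3628800 = 0.367879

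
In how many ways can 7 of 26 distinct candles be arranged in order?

P(26,7) = 26!/(26-7)! = 26!/19!.

Final answer: P(26,7) = 3315312000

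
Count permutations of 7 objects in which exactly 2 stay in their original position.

Choose which 2 elements are fixed: C(7,2) = 21.
Derange the remaining 5 using D(j) = (j-1)(D(j-1) + D(j-2)), D(0)=1, D(1)=0: D(2)=1, D(3)=2, D(4)=9, D(5)=44.
Total: 21 x 44.

Final answer: C(7,2) D(5) = 924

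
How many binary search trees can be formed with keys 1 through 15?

This is a standard Catalan-number count: the answer is C_n. Here n = 15.
C_n = C(2n,n) - C(2n,n+1), so C_{15} = C(30,15) - C(30,16) = 155117520 - 145422675.

Final answer: C_{15} = 9694845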